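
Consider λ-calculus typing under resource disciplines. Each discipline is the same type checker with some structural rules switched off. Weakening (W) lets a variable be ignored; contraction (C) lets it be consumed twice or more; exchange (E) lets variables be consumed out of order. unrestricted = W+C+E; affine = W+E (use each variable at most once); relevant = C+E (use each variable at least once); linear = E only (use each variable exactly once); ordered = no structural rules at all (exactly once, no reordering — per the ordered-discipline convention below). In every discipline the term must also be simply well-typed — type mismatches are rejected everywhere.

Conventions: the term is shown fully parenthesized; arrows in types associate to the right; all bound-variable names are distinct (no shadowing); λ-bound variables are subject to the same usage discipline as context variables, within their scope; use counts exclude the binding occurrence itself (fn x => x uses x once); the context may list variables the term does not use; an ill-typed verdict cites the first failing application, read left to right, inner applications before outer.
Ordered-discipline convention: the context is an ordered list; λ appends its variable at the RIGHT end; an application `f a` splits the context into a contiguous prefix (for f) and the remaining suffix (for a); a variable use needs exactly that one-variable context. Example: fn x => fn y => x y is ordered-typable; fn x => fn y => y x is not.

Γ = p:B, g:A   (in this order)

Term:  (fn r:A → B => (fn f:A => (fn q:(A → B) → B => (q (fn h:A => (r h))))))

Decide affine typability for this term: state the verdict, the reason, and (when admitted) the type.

yes — none of p, g, r, f, q, h used more than once; term : (A → B) → A → ((A → B) → B) → B
counts: p ×0, g ×0, r (bound) ×1, f (bound) ×0, q (bound) ×1, h (bound) ×1
uses in reading order: q, r, h
typing: well-typed at (A → B) → A → ((A → B) → B) → B
all disciplines: ordered ✗, linear ✗, affine ✓, relevant ✗, unrestricted ✓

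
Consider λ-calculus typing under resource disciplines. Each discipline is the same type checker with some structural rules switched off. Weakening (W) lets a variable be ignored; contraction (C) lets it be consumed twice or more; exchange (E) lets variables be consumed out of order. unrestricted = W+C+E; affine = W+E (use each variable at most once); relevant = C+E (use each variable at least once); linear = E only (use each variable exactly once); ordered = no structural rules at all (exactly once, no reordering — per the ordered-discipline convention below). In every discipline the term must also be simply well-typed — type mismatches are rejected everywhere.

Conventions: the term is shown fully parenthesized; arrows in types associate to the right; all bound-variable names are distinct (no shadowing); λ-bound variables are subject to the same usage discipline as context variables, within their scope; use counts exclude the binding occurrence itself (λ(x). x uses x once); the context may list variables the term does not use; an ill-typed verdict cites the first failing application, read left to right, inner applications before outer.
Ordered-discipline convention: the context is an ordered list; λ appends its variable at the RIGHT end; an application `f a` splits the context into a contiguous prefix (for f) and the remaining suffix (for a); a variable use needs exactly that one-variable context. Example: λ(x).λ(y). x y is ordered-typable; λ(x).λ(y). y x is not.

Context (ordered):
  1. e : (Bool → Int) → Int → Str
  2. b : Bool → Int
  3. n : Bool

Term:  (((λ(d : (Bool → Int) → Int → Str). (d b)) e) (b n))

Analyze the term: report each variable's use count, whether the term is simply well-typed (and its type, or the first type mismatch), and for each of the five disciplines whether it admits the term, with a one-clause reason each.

counts: e=1, b=2, n=1, d (bound)=1
left-to-right use order: d, b, e, b, n
typing: ✓ — Str
ordered: ✗ — repeated use of b ×2
linear: ✗ — repeated use of b ×2
affine: ✗ — repeated use of b ×2
relevant: ✓ — none of e, b, n, d goes unused
unrestricted: ✓ — typability at Str is all that's needed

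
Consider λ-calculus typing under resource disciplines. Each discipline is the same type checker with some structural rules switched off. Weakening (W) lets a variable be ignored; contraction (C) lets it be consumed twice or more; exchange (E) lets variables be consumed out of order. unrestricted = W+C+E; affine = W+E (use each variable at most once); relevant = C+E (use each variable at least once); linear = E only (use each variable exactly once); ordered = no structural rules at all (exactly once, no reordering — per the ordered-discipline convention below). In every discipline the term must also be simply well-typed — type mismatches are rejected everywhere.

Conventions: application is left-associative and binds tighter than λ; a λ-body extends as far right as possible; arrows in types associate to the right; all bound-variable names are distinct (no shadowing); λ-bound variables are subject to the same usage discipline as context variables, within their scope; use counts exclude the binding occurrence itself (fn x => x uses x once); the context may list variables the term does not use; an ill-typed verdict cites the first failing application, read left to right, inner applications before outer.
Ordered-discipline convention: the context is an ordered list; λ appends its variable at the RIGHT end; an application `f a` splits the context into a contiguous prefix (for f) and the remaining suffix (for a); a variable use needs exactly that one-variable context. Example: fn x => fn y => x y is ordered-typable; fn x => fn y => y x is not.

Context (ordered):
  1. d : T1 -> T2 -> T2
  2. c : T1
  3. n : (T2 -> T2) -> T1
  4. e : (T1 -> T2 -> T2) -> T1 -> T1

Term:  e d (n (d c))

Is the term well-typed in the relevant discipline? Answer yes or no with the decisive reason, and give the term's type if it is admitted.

yes — every one of d, c, n, e appears; term : T1
use counts: d ×2, c ×1, n ×1, e ×1
uses in reading order: e, d, n, d, c
typing: ✓ — T1
summary: ordered ✗; linear ✗; affine ✗; relevant ✓; unrestricted ✓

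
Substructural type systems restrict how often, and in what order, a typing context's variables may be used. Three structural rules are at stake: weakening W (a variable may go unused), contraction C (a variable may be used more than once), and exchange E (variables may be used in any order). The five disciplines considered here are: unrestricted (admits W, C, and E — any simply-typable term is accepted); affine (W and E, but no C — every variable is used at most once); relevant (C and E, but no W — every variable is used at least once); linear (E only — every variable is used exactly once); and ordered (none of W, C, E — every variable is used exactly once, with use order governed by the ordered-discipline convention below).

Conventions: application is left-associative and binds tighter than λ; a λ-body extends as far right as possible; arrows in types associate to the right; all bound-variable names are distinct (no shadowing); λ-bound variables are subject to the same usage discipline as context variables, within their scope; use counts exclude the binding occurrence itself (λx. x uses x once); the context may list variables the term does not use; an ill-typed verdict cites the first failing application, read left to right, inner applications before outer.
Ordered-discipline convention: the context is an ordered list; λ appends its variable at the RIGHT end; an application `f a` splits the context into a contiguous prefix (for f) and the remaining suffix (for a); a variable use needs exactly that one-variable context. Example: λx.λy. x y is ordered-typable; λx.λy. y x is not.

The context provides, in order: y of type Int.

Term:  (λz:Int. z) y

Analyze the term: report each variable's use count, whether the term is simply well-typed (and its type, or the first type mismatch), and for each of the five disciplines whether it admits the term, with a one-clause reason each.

usage: y ×1, z [bound] ×1
use order (left to right): z, y
typing: well-typed — term : Int
ordered ✓ (single-use (y, z), ordered derivation ok)
linear ✓ (y, z: one use apiece)
affine ✓ (none of y, z used more than once)
relevant ✓ (none of y, z goes unused)
unrestricted ✓ (type-checks (Int) and nothing is barred)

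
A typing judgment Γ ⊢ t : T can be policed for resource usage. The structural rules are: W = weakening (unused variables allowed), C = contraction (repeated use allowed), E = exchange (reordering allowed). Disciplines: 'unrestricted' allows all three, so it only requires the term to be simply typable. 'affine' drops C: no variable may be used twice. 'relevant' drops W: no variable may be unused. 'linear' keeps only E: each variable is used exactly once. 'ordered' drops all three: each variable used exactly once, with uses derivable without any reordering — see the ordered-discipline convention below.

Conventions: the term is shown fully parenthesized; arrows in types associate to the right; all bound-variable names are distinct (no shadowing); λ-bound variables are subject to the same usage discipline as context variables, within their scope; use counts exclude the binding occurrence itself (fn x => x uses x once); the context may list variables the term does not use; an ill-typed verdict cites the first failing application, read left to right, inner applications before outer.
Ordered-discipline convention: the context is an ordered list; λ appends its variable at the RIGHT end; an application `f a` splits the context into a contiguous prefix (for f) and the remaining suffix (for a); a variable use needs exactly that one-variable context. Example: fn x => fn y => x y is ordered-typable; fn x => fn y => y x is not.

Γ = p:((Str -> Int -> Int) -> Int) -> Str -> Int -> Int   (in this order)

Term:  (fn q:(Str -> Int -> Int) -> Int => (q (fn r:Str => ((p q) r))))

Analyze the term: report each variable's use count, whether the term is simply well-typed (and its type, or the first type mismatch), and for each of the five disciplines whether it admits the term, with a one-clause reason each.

variable uses: p ×1; q (λ-bound) ×2; r (λ-bound) ×1
use order (left to right): q, p, q, r
typing: well-typed — term : ((Str -> Int -> Int) -> Int) -> Int
ordered: ✗, uses contraction: q ×2
linear: ✗, uses contraction: q ×2
affine: ✗, uses contraction: q ×2
relevant: ✓, p, q, r: all used, weakening unneeded
unrestricted: ✓, well-typed at ((Str -> Int -> Int) -> Int) -> Int; no restrictions here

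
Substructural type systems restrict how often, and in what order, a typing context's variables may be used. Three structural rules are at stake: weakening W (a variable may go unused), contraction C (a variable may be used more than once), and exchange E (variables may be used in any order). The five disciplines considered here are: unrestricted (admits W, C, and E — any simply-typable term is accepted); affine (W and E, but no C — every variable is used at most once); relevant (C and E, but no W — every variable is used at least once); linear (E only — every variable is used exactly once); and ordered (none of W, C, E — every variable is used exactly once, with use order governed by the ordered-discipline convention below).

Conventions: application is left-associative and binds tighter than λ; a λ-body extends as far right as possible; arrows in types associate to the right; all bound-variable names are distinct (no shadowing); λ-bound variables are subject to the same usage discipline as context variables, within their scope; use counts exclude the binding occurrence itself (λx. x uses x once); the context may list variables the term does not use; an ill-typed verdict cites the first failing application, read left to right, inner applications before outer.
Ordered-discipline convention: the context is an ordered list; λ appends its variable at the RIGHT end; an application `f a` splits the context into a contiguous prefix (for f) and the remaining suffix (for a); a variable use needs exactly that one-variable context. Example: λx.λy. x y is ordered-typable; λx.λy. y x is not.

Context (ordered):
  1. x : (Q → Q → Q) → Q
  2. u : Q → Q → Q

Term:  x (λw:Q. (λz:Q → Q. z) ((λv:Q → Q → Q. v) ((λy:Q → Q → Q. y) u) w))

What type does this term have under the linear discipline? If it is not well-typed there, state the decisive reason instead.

term : Q
counts: x: 1×, u: 1×, w (bound): 1×, z (bound): 1×, v (bound): 1×, y (bound): 1×
left-to-right use order: x, z, v, y, u, w
typing: ✓ — Q
summary: ordered ✓ | linear ✓ | affine ✓ | relevant ✓ | unrestricted ✓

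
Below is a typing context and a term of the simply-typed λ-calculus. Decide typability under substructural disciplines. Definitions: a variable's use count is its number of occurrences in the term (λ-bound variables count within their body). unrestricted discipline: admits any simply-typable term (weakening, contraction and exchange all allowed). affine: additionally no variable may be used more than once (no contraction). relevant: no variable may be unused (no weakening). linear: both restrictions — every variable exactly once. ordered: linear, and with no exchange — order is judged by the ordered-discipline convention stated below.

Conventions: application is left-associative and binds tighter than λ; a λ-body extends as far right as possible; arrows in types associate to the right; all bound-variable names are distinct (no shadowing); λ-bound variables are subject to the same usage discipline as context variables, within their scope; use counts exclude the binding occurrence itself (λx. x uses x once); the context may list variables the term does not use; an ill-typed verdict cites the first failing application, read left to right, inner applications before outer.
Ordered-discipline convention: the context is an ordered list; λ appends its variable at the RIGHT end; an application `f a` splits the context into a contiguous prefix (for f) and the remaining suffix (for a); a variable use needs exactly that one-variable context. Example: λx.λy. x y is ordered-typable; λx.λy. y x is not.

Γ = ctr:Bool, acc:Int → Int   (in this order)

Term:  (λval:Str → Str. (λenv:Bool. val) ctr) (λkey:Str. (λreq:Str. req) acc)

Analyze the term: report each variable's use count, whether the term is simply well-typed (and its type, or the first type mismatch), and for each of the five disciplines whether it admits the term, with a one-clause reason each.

use counts: ctr ×1; acc ×1; val (λ-bound) ×1; env (λ-bound) ×0; key (λ-bound) ×0; req (λ-bound) ×1
left-to-right use order: val, ctr, req, acc
typing: ill-typed: argument of type Int → Int where Str is required
ordered: ✗ — the type mismatch rejects it
linear: ✗ — not simply typable
affine: ✗ — fails simple typing
relevant: ✗ — a type mismatch blocks all five
unrestricted: ✗ — the type mismatch rejects it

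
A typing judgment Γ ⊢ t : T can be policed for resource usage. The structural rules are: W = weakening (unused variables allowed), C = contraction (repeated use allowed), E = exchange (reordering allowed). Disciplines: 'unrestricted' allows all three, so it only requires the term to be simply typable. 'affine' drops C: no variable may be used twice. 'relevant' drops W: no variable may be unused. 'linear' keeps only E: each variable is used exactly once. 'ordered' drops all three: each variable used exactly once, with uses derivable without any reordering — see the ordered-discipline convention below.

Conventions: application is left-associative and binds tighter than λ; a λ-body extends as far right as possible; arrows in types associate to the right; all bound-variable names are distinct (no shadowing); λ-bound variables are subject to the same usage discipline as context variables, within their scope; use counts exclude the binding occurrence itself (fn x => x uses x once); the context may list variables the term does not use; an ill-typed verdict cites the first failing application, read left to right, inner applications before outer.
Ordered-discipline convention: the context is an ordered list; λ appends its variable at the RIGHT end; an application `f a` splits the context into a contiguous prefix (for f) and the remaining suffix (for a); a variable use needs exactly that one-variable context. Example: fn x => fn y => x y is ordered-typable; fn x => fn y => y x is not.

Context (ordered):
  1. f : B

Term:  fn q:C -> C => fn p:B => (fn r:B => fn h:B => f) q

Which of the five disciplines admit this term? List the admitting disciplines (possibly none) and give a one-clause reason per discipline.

admitted by: none
usage: f: 1×, q (λ-bound): 1×, p (λ-bound): 0×, r (λ-bound): 0×, h (λ-bound): 0×
order of uses: f, q
typing: ill-typed: an application expects B but receives C -> C
ordered: ✗ — a type mismatch blocks all five
linear: ✗ — the type mismatch rejects it
affine: ✗ — not simply typable
relevant: ✗ — fails simple typing
unrestricted: ✗ — a type mismatch blocks all five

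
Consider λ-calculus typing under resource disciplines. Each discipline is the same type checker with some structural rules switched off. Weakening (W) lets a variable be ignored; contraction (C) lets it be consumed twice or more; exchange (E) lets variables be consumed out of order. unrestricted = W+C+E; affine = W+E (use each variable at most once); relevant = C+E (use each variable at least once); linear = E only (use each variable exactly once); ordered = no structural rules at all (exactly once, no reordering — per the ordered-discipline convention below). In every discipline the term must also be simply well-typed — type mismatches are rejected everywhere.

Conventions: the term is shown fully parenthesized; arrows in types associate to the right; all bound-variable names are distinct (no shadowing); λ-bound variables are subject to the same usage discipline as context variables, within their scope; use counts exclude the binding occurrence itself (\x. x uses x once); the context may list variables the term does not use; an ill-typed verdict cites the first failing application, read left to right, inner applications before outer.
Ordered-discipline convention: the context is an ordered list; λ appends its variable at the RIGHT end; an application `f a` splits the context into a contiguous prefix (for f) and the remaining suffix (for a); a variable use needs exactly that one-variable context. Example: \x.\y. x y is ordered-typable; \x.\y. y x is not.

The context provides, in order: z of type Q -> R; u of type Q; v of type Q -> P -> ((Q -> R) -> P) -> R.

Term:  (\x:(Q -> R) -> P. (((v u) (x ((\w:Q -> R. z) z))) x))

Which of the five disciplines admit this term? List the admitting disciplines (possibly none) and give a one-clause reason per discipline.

accepted by: unrestricted
use counts: z=2; u=1; v=1; x (bound)=2; w (bound)=0
order of uses: v, u, x, z, z, x
typing: ✓ — ((Q -> R) -> P) -> R
ordered ✗ (needs contraction — z ×2, x ×2; needs weakening: w unused)
linear ✗ (needs contraction — z ×2, x ×2; needs weakening: w unused)
affine ✗ (needs contraction — z ×2, x ×2)
relevant ✗ (needs weakening: w unused)
unrestricted ✓ (typability at ((Q -> R) -> P) -> R is all that's needed)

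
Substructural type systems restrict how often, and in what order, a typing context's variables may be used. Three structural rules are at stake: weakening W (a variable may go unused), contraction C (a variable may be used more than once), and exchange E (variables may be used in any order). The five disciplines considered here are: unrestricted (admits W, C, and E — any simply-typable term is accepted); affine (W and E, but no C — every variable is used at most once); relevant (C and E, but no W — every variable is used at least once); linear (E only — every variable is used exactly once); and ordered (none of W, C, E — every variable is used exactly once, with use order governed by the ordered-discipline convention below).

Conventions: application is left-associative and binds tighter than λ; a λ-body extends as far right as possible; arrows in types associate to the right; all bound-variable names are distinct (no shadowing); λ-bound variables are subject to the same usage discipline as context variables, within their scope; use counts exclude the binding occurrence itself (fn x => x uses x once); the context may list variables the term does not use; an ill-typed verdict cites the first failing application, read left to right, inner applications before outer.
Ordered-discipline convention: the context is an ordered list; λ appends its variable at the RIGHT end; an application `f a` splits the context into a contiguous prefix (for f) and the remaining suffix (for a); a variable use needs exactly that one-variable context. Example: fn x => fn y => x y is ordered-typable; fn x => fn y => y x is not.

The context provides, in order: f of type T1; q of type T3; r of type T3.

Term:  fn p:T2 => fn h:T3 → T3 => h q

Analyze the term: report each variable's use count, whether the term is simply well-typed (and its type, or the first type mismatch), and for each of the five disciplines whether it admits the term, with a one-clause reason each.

counts: f ×0, q ×1, r ×0, p [bound] ×0, h [bound] ×1
order of uses: h, q
typing: the term checks, with type T2 → (T3 → T3) → T3
ordered: ✗ — f, r, p never used (weakening)
linear: ✗ — f, r, p never used (weakening)
affine: ✓ — no duplicate uses among f, q, r, p, h
relevant: ✗ — f, r, p never used (weakening)
unrestricted: ✓ — simply typable at T2 → (T3 → T3) → T3; W, C, E all held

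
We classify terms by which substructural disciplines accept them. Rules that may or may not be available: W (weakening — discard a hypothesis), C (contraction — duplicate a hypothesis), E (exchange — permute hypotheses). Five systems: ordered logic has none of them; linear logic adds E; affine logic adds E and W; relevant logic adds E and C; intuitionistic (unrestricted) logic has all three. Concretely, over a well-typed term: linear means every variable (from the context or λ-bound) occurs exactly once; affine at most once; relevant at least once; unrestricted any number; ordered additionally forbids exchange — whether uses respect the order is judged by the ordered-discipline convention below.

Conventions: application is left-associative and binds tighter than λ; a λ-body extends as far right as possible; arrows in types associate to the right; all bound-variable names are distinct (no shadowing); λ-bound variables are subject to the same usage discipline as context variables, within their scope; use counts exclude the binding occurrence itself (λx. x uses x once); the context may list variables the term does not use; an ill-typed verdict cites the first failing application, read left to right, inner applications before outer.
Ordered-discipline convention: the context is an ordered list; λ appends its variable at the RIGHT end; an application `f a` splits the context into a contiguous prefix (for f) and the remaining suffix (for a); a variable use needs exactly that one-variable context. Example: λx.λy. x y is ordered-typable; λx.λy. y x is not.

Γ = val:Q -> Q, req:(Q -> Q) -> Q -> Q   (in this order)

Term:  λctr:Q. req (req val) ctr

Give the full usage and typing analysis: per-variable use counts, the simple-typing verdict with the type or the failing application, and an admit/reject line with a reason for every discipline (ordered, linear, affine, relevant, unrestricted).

use counts: val ×1; req ×2; ctr [bound] ×1
order of uses: req, req, val, ctr
typing: well-typed — term : Q -> Q
ordered ✗ (repeated use of req ×2)
linear ✗ (repeated use of req ×2)
affine ✗ (repeated use of req ×2)
relevant ✓ (val, req, ctr: all used, weakening unneeded)
unrestricted ✓ (simply typable at Q -> Q; W, C, E all held)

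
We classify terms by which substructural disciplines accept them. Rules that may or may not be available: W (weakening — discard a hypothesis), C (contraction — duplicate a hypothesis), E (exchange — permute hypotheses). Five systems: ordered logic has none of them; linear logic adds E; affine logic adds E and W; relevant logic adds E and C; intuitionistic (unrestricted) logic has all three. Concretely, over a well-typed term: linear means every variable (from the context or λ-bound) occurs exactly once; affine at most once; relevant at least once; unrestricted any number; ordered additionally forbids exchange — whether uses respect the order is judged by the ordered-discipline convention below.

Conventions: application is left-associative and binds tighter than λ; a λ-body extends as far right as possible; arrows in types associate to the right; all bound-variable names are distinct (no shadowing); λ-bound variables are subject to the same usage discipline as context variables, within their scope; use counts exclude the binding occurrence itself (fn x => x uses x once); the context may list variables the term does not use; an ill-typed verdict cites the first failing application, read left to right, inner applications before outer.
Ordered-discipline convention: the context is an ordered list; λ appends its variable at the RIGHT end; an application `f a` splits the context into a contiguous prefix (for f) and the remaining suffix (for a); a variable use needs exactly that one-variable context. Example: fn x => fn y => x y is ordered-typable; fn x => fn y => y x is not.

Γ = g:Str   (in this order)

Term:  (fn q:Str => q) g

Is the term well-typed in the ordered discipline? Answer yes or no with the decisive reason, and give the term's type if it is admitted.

yes — single-use (g, q), ordered derivation ok; term : Str
use counts: g=1, q (bound)=1
use order (left to right): q, g
typing: well-typed at Str
per-discipline verdicts: ordered ✓; linear ✓; affine ✓; relevant ✓; unrestricted ✓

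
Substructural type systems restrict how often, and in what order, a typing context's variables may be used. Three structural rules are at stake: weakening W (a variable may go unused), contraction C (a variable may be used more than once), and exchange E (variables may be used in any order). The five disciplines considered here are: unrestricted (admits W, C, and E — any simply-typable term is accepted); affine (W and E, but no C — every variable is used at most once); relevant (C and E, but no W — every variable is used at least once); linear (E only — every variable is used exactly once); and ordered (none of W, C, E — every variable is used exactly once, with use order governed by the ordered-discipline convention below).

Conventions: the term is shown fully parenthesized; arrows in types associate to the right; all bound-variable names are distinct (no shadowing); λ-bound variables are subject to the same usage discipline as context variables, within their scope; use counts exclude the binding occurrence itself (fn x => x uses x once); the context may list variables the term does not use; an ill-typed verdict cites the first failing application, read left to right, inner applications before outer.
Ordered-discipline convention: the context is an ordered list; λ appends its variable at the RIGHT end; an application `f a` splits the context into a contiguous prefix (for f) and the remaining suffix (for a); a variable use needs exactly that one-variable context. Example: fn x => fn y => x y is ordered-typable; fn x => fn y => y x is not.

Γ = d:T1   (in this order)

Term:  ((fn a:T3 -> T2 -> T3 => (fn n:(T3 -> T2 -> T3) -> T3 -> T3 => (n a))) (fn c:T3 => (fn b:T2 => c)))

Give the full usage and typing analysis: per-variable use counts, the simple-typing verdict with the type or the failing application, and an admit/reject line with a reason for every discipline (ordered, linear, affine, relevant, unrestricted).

variable uses: d: 0×, a (bound): 1×, n (bound): 1×, c (bound): 1×, b (bound): 0×
left-to-right use order: n, a, c
typing: the term checks, with type ((T3 -> T2 -> T3) -> T3 -> T3) -> T3 -> T3
ordered ✗ (d, b never used (weakening))
linear ✗ (d, b never used (weakening))
affine ✓ (d, a, n, c, b: no repeats, contraction unneeded)
relevant ✗ (d, b never used (weakening))
unrestricted ✓ (typability at ((T3 -> T2 -> T3) -> T3 -> T3) -> T3 -> T3 is all that's needed)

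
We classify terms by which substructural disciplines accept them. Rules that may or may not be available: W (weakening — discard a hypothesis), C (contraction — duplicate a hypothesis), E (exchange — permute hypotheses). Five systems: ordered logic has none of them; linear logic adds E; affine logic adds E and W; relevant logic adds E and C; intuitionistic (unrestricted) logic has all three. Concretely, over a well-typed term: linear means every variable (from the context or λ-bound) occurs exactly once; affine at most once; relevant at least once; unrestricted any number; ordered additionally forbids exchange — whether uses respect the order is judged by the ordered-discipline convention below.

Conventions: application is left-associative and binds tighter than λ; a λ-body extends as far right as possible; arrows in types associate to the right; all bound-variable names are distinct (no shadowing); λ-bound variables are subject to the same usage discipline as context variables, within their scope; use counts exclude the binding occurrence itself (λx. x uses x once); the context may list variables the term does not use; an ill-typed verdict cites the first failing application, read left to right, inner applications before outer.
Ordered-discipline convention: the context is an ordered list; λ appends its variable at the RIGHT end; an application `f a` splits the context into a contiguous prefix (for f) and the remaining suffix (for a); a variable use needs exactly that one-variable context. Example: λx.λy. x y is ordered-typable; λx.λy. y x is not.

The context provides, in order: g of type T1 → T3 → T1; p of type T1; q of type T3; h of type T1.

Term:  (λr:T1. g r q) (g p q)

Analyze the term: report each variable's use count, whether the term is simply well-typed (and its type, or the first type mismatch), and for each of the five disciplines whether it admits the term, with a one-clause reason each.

counts: g: 2; p: 1; q: 2; h: 0; r (bound): 1
order of uses: g, r, q, g, p, q
typing: well-typed at T1
ordered: ✗, uses contraction: g ×2, q ×2; h never used (weakening)
linear: ✗, uses contraction: g ×2, q ×2; h never used (weakening)
affine: ✗, uses contraction: g ×2, q ×2
relevant: ✗, h never used (weakening)
unrestricted: ✓, type-checks (T1) and nothing is barred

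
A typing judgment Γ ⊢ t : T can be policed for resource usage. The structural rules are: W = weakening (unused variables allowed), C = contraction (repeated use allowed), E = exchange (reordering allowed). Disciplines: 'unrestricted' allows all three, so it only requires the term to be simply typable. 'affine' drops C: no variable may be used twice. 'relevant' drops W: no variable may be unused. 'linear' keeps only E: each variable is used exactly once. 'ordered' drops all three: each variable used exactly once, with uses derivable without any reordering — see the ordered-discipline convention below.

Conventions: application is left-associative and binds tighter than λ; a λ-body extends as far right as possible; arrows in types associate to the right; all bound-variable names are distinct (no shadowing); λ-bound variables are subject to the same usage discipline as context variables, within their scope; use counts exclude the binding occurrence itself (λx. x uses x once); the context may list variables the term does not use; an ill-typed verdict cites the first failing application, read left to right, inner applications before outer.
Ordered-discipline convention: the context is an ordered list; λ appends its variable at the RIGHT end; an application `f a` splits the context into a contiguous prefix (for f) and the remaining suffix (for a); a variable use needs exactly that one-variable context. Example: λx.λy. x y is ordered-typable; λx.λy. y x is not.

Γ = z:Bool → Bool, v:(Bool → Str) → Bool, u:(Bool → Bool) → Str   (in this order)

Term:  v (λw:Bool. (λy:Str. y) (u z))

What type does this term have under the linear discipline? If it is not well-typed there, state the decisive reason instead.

not well-typed under linear — w left unused
use counts: z=1; v=1; u=1; w [bound]=0; y [bound]=1
use order (left to right): v, y, u, z
typing: well-typed at Bool
summary: ordered ✗ · linear ✗ · affine ✓ · relevant ✗ · unrestricted ✓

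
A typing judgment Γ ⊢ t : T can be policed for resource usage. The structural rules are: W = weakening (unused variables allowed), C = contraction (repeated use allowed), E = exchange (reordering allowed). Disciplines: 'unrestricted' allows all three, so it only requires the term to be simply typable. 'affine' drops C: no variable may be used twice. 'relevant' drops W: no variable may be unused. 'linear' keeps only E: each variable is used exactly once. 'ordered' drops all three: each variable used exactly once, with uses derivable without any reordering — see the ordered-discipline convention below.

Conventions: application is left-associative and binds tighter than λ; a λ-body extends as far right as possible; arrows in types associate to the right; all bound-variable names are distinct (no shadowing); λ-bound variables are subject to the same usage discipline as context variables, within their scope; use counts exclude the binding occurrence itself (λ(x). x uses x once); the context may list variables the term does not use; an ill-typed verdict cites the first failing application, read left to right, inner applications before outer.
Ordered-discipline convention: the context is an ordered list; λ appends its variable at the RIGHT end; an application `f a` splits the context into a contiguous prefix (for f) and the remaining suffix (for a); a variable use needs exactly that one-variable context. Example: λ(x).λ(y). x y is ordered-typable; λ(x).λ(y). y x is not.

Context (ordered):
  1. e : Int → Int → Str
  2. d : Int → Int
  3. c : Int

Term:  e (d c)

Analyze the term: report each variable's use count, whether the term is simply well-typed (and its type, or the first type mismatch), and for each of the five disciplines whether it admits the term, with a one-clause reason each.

counts: e=1, d=1, c=1
order of uses: e, d, c
typing: the term checks, with type Int → Str
ordered: ✓ — one use each (e, d, c); ordered split holds
linear: ✓ — e, d, c: one use apiece
affine: ✓ — e, d, c: no repeats, contraction unneeded
relevant: ✓ — none of e, d, c goes unused
unrestricted: ✓ — simply typable at Int → Str; W, C, E all held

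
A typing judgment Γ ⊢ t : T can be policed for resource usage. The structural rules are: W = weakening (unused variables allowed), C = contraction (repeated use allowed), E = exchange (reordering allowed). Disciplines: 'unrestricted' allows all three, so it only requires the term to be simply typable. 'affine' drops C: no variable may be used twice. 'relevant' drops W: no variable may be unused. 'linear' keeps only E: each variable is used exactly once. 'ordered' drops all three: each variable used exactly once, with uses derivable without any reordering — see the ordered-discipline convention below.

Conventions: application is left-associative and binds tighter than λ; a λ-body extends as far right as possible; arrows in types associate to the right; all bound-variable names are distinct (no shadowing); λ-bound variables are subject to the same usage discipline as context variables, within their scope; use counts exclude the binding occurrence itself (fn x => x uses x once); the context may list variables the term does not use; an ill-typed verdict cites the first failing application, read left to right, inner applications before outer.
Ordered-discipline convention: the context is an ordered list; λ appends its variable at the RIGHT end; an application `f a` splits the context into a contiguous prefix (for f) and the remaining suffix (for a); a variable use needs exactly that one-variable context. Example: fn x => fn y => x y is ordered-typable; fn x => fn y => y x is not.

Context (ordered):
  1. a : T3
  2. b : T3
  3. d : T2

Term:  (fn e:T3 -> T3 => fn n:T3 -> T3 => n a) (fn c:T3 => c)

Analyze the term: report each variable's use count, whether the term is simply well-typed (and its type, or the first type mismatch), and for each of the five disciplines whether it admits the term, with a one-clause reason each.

usage: a=1, b=0, d=0, e (bound)=0, n (bound)=1, c (bound)=1
left-to-right use order: n, a, c
typing: the term checks, with type (T3 -> T3) -> T3
ordered ✗ (unused: b, d, e — weakening required)
linear ✗ (unused: b, d, e — weakening required)
affine ✓ (none of a, b, d, e, n, c used more than once)
relevant ✗ (unused: b, d, e — weakening required)
unrestricted ✓ (well-typed at (T3 -> T3) -> T3; no restrictions here)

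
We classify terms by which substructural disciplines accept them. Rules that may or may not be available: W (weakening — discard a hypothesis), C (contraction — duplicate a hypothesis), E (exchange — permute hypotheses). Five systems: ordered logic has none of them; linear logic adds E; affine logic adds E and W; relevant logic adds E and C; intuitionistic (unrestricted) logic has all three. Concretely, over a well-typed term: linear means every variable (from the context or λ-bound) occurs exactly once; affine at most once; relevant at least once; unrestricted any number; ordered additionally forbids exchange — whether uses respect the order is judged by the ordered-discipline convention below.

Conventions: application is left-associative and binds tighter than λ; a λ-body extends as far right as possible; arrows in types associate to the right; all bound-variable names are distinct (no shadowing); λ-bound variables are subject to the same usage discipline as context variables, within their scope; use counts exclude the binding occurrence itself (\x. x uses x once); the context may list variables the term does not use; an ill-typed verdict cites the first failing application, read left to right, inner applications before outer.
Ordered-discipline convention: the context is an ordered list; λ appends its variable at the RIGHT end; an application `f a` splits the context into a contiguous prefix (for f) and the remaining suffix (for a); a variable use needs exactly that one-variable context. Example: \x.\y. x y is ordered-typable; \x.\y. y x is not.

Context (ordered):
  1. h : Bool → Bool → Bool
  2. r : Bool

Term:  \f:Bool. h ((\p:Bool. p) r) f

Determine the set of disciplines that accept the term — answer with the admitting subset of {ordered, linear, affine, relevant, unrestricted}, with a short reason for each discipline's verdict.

admitted by: ordered, linear, affine, relevant, unrestricted
use counts: h: 1, r: 1, f (bound): 1, p (bound): 1
use order (left to right): h, p, r, f
typing: well-typed — term : Bool → Bool
ordered: ✓, h, r, f, p once each; derivable with no W/C/E
linear: ✓, single use per variable (h, r, f, p)
affine: ✓, h, r, f, p: no repeats, contraction unneeded
relevant: ✓, every one of h, r, f, p appears
unrestricted: ✓, type-checks (Bool → Bool) and nothing is barred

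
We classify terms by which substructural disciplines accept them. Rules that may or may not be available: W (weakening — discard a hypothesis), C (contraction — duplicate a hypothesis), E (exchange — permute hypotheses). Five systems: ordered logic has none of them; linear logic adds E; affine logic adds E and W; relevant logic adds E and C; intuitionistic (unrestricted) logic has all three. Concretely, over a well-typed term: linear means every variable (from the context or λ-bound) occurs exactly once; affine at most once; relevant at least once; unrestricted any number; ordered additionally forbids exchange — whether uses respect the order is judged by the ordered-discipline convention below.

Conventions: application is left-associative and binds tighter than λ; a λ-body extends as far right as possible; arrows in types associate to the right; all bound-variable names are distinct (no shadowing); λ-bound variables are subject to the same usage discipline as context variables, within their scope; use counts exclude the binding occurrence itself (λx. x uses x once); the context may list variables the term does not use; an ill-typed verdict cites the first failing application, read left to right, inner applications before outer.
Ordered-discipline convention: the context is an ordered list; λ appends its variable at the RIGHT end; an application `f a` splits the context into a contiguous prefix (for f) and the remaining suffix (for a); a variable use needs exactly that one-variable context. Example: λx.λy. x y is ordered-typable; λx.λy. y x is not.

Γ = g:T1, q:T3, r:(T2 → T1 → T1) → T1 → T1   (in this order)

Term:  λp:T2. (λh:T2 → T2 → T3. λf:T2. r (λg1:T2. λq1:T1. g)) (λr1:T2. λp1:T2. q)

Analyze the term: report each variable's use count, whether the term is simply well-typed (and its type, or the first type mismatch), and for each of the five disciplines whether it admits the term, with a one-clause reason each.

variable uses: g: 1×, q: 1×, r: 1×, p (bound): 0×, h (bound): 0×, f (bound): 0×, g1 (bound): 0×, q1 (bound): 0×, r1 (bound): 0×, p1 (bound): 0×
uses in reading order: r, g, q
typing: the term checks, with type T2 → T2 → T1 → T1
ordered: ✗ — p, h, f, g1, q1, r1, p1 left unused
linear: ✗ — p, h, f, g1, q1, r1, p1 left unused
affine: ✓ — no duplicate uses among g, q, r, p, h, f, g1, q1, r1, p1
relevant: ✗ — p, h, f, g1, q1, r1, p1 left unused
unrestricted: ✓ — well-typed at T2 → T2 → T1 → T1; no restrictions here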